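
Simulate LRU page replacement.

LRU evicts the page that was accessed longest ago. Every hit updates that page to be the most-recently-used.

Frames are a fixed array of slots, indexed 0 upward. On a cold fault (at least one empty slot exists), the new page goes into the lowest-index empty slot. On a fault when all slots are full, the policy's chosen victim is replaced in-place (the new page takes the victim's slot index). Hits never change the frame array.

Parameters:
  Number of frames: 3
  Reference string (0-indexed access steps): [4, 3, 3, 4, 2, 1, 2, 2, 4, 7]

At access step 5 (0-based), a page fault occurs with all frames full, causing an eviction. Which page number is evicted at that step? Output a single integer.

Answer: 3

Derivation:
Step 0: ref 4 -> FAULT, frames=[4,-,-]
Step 1: ref 3 -> FAULT, frames=[4,3,-]
Step 2: ref 3 -> HIT, frames=[4,3,-]
Step 3: ref 4 -> HIT, frames=[4,3,-]
Step 4: ref 2 -> FAULT, frames=[4,3,2]
Step 5: ref 1 -> FAULT, evict 3, frames=[4,1,2]
At step 5: evicted page 3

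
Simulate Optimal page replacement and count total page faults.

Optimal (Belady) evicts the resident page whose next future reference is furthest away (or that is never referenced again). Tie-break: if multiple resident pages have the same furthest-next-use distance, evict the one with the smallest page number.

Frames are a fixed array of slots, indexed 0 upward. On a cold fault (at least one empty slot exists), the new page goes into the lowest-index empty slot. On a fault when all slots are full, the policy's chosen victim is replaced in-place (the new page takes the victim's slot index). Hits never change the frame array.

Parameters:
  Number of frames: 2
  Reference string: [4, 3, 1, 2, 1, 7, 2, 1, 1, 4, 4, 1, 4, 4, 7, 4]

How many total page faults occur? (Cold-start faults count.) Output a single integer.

Step 0: ref 4 → FAULT, frames=[4,-]
Step 1: ref 3 → FAULT, frames=[4,3]
Step 2: ref 1 → FAULT (evict 3), frames=[4,1]
Step 3: ref 2 → FAULT (evict 4), frames=[2,1]
Step 4: ref 1 → HIT, frames=[2,1]
Step 5: ref 7 → FAULT (evict 1), frames=[2,7]
Step 6: ref 2 → HIT, frames=[2,7]
Step 7: ref 1 → FAULT (evict 2), frames=[1,7]
Step 8: ref 1 → HIT, frames=[1,7]
Step 9: ref 4 → FAULT (evict 7), frames=[1,4]
Step 10: ref 4 → HIT, frames=[1,4]
Step 11: ref 1 → HIT, frames=[1,4]
Step 12: ref 4 → HIT, frames=[1,4]
Step 13: ref 4 → HIT, frames=[1,4]
Step 14: ref 7 → FAULT (evict 1), frames=[7,4]
Step 15: ref 4 → HIT, frames=[7,4]
Total faults: 8

Answer: 8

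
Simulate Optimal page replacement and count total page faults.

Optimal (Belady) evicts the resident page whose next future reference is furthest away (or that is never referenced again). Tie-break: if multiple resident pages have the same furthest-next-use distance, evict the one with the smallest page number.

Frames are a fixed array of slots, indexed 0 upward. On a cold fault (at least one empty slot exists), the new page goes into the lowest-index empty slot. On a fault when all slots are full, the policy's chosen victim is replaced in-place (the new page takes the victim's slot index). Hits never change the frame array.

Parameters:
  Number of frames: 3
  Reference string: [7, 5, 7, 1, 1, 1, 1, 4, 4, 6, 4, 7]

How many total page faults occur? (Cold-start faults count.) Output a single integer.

Step 0: ref 7 → FAULT, frames=[7,-,-]
Step 1: ref 5 → FAULT, frames=[7,5,-]
Step 2: ref 7 → HIT, frames=[7,5,-]
Step 3: ref 1 → FAULT, frames=[7,5,1]
Step 4: ref 1 → HIT, frames=[7,5,1]
Step 5: ref 1 → HIT, frames=[7,5,1]
Step 6: ref 1 → HIT, frames=[7,5,1]
Step 7: ref 4 → FAULT (evict 1), frames=[7,5,4]
Step 8: ref 4 → HIT, frames=[7,5,4]
Step 9: ref 6 → FAULT (evict 5), frames=[7,6,4]
Step 10: ref 4 → HIT, frames=[7,6,4]
Step 11: ref 7 → HIT, frames=[7,6,4]
Total faults: 5

Answer: 5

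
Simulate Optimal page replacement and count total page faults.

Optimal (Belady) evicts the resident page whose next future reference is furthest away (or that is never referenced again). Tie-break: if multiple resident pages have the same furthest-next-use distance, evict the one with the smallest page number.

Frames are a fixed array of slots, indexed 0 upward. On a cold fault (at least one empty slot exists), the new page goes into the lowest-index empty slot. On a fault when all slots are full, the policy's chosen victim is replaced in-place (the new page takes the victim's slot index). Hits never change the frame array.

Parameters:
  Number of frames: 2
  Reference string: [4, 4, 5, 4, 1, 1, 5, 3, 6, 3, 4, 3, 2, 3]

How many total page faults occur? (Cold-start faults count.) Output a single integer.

Answer: 7

Derivation:
Step 0: ref 4 → FAULT, frames=[4,-]
Step 1: ref 4 → HIT, frames=[4,-]
Step 2: ref 5 → FAULT, frames=[4,5]
Step 3: ref 4 → HIT, frames=[4,5]
Step 4: ref 1 → FAULT (evict 4), frames=[1,5]
Step 5: ref 1 → HIT, frames=[1,5]
Step 6: ref 5 → HIT, frames=[1,5]
Step 7: ref 3 → FAULT (evict 1), frames=[3,5]
Step 8: ref 6 → FAULT (evict 5), frames=[3,6]
Step 9: ref 3 → HIT, frames=[3,6]
Step 10: ref 4 → FAULT (evict 6), frames=[3,4]
Step 11: ref 3 → HIT, frames=[3,4]
Step 12: ref 2 → FAULT (evict 4), frames=[3,2]
Step 13: ref 3 → HIT, frames=[3,2]
Total faults: 7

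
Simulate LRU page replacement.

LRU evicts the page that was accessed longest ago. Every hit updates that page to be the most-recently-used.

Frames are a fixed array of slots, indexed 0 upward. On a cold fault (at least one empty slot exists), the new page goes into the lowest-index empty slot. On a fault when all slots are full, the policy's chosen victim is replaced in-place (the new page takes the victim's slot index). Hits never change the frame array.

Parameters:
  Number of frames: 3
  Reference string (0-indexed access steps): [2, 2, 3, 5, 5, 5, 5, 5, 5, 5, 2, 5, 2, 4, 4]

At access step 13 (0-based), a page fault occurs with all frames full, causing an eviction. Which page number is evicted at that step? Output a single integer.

Answer: 3

Derivation:
Step 0: ref 2 -> FAULT, frames=[2,-,-]
Step 1: ref 2 -> HIT, frames=[2,-,-]
Step 2: ref 3 -> FAULT, frames=[2,3,-]
Step 3: ref 5 -> FAULT, frames=[2,3,5]
Step 4: ref 5 -> HIT, frames=[2,3,5]
Step 5: ref 5 -> HIT, frames=[2,3,5]
Step 6: ref 5 -> HIT, frames=[2,3,5]
Step 7: ref 5 -> HIT, frames=[2,3,5]
Step 8: ref 5 -> HIT, frames=[2,3,5]
Step 9: ref 5 -> HIT, frames=[2,3,5]
Step 10: ref 2 -> HIT, frames=[2,3,5]
Step 11: ref 5 -> HIT, frames=[2,3,5]
Step 12: ref 2 -> HIT, frames=[2,3,5]
Step 13: ref 4 -> FAULT, evict 3, frames=[2,4,5]
At step 13: evicted page 3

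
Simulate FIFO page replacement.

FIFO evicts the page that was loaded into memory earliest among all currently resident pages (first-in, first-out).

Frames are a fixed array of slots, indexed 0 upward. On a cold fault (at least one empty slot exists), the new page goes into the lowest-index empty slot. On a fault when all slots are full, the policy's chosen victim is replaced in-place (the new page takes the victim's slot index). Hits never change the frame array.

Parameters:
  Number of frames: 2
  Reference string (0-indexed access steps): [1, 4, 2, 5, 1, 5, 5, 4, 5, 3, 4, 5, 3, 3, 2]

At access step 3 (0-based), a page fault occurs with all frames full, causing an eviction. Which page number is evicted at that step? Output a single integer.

Step 0: ref 1 -> FAULT, frames=[1,-]
Step 1: ref 4 -> FAULT, frames=[1,4]
Step 2: ref 2 -> FAULT, evict 1, frames=[2,4]
Step 3: ref 5 -> FAULT, evict 4, frames=[2,5]
At step 3: evicted page 4

Answer: 4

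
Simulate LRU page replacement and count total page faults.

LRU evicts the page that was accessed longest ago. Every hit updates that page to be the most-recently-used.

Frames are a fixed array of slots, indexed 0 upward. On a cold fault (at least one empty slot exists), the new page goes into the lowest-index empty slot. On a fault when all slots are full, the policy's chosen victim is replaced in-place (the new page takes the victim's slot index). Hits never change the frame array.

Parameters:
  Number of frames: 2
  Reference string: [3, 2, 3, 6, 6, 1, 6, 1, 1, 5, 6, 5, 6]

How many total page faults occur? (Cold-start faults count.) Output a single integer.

Step 0: ref 3 → FAULT, frames=[3,-]
Step 1: ref 2 → FAULT, frames=[3,2]
Step 2: ref 3 → HIT, frames=[3,2]
Step 3: ref 6 → FAULT (evict 2), frames=[3,6]
Step 4: ref 6 → HIT, frames=[3,6]
Step 5: ref 1 → FAULT (evict 3), frames=[1,6]
Step 6: ref 6 → HIT, frames=[1,6]
Step 7: ref 1 → HIT, frames=[1,6]
Step 8: ref 1 → HIT, frames=[1,6]
Step 9: ref 5 → FAULT (evict 6), frames=[1,5]
Step 10: ref 6 → FAULT (evict 1), frames=[6,5]
Step 11: ref 5 → HIT, frames=[6,5]
Step 12: ref 6 → HIT, frames=[6,5]
Total faults: 6

Answer: 6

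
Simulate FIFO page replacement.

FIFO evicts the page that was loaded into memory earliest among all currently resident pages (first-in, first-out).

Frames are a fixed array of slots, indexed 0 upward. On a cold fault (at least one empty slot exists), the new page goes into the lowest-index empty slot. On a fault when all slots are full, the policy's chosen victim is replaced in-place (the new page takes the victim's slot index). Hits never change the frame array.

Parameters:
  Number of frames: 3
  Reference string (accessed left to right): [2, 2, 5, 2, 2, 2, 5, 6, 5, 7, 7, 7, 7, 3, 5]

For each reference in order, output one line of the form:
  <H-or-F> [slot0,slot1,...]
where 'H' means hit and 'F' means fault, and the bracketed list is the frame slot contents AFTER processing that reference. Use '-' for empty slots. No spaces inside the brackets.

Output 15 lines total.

F [2,-,-]
H [2,-,-]
F [2,5,-]
H [2,5,-]
H [2,5,-]
H [2,5,-]
H [2,5,-]
F [2,5,6]
H [2,5,6]
F [7,5,6]
H [7,5,6]
H [7,5,6]
H [7,5,6]
F [7,3,6]
F [7,3,5]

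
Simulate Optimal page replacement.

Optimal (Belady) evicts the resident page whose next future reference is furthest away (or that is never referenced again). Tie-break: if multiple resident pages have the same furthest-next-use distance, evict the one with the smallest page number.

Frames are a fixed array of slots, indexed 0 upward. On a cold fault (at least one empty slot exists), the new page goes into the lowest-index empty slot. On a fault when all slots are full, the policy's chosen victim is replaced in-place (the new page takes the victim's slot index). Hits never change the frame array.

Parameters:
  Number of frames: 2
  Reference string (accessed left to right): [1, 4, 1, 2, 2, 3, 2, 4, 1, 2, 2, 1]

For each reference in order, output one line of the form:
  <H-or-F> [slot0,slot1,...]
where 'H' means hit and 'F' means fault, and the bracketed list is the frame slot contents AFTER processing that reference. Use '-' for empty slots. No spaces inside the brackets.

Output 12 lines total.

F [1,-]
F [1,4]
H [1,4]
F [2,4]
H [2,4]
F [2,3]
H [2,3]
F [2,4]
F [2,1]
H [2,1]
H [2,1]
H [2,1]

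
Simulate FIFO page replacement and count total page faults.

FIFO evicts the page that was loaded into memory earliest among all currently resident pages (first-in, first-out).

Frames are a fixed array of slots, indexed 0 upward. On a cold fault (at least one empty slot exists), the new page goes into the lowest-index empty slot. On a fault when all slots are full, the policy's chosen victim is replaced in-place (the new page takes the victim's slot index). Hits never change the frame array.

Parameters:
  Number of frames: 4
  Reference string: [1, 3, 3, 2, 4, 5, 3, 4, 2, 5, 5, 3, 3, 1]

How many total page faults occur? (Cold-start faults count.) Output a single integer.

Step 0: ref 1 → FAULT, frames=[1,-,-,-]
Step 1: ref 3 → FAULT, frames=[1,3,-,-]
Step 2: ref 3 → HIT, frames=[1,3,-,-]
Step 3: ref 2 → FAULT, frames=[1,3,2,-]
Step 4: ref 4 → FAULT, frames=[1,3,2,4]
Step 5: ref 5 → FAULT (evict 1), frames=[5,3,2,4]
Step 6: ref 3 → HIT, frames=[5,3,2,4]
Step 7: ref 4 → HIT, frames=[5,3,2,4]
Step 8: ref 2 → HIT, frames=[5,3,2,4]
Step 9: ref 5 → HIT, frames=[5,3,2,4]
Step 10: ref 5 → HIT, frames=[5,3,2,4]
Step 11: ref 3 → HIT, frames=[5,3,2,4]
Step 12: ref 3 → HIT, frames=[5,3,2,4]
Step 13: ref 1 → FAULT (evict 3), frames=[5,1,2,4]
Total faults: 6

Answer: 6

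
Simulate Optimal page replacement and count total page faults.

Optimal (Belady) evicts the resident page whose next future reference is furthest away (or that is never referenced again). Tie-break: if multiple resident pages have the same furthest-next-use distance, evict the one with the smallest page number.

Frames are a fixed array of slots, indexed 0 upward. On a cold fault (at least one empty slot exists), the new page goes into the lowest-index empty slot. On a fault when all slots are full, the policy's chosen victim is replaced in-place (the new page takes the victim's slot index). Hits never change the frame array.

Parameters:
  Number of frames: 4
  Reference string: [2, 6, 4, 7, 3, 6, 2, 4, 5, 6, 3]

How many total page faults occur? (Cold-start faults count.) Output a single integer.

Answer: 6

Derivation:
Step 0: ref 2 → FAULT, frames=[2,-,-,-]
Step 1: ref 6 → FAULT, frames=[2,6,-,-]
Step 2: ref 4 → FAULT, frames=[2,6,4,-]
Step 3: ref 7 → FAULT, frames=[2,6,4,7]
Step 4: ref 3 → FAULT (evict 7), frames=[2,6,4,3]
Step 5: ref 6 → HIT, frames=[2,6,4,3]
Step 6: ref 2 → HIT, frames=[2,6,4,3]
Step 7: ref 4 → HIT, frames=[2,6,4,3]
Step 8: ref 5 → FAULT (evict 2), frames=[5,6,4,3]
Step 9: ref 6 → HIT, frames=[5,6,4,3]
Step 10: ref 3 → HIT, frames=[5,6,4,3]
Total faults: 6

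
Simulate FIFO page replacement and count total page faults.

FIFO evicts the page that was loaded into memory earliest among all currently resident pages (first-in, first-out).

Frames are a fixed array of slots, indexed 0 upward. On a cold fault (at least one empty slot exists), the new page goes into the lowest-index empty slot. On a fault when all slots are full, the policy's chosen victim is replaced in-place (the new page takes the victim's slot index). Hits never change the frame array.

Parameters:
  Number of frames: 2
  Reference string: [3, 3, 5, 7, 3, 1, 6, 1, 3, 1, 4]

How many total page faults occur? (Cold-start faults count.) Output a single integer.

Step 0: ref 3 → FAULT, frames=[3,-]
Step 1: ref 3 → HIT, frames=[3,-]
Step 2: ref 5 → FAULT, frames=[3,5]
Step 3: ref 7 → FAULT (evict 3), frames=[7,5]
Step 4: ref 3 → FAULT (evict 5), frames=[7,3]
Step 5: ref 1 → FAULT (evict 7), frames=[1,3]
Step 6: ref 6 → FAULT (evict 3), frames=[1,6]
Step 7: ref 1 → HIT, frames=[1,6]
Step 8: ref 3 → FAULT (evict 1), frames=[3,6]
Step 9: ref 1 → FAULT (evict 6), frames=[3,1]
Step 10: ref 4 → FAULT (evict 3), frames=[4,1]
Total faults: 9

Answer: 9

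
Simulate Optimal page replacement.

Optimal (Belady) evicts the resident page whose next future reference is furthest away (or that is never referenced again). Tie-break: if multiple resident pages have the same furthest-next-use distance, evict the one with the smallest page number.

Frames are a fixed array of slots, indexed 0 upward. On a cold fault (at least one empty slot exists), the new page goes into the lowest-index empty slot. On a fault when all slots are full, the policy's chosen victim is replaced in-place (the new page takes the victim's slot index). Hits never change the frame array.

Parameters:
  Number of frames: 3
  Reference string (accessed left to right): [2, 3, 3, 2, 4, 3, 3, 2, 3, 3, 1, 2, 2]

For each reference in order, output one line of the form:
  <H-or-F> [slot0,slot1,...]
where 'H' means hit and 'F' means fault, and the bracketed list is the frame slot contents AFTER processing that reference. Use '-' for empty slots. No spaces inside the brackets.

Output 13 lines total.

F [2,-,-]
F [2,3,-]
H [2,3,-]
H [2,3,-]
F [2,3,4]
H [2,3,4]
H [2,3,4]
H [2,3,4]
H [2,3,4]
H [2,3,4]
F [2,1,4]
H [2,1,4]
H [2,1,4]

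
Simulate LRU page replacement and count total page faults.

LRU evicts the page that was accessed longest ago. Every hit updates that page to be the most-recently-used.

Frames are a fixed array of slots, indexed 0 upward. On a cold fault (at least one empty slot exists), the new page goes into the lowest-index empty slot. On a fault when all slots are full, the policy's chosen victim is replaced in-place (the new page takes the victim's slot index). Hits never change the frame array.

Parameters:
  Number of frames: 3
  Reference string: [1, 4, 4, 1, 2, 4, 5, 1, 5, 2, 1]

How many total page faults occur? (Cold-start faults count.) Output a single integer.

Step 0: ref 1 → FAULT, frames=[1,-,-]
Step 1: ref 4 → FAULT, frames=[1,4,-]
Step 2: ref 4 → HIT, frames=[1,4,-]
Step 3: ref 1 → HIT, frames=[1,4,-]
Step 4: ref 2 → FAULT, frames=[1,4,2]
Step 5: ref 4 → HIT, frames=[1,4,2]
Step 6: ref 5 → FAULT (evict 1), frames=[5,4,2]
Step 7: ref 1 → FAULT (evict 2), frames=[5,4,1]
Step 8: ref 5 → HIT, frames=[5,4,1]
Step 9: ref 2 → FAULT (evict 4), frames=[5,2,1]
Step 10: ref 1 → HIT, frames=[5,2,1]
Total faults: 6

Answer: 6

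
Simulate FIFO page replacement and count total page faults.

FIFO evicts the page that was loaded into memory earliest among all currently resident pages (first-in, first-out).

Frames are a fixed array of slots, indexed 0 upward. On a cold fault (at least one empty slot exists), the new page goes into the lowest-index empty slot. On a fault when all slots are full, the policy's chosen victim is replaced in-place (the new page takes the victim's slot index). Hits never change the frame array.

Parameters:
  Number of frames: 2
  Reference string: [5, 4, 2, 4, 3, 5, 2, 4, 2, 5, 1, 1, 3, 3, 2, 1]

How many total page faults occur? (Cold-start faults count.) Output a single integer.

Answer: 12

Derivation:
Step 0: ref 5 → FAULT, frames=[5,-]
Step 1: ref 4 → FAULT, frames=[5,4]
Step 2: ref 2 → FAULT (evict 5), frames=[2,4]
Step 3: ref 4 → HIT, frames=[2,4]
Step 4: ref 3 → FAULT (evict 4), frames=[2,3]
Step 5: ref 5 → FAULT (evict 2), frames=[5,3]
Step 6: ref 2 → FAULT (evict 3), frames=[5,2]
Step 7: ref 4 → FAULT (evict 5), frames=[4,2]
Step 8: ref 2 → HIT, frames=[4,2]
Step 9: ref 5 → FAULT (evict 2), frames=[4,5]
Step 10: ref 1 → FAULT (evict 4), frames=[1,5]
Step 11: ref 1 → HIT, frames=[1,5]
Step 12: ref 3 → FAULT (evict 5), frames=[1,3]
Step 13: ref 3 → HIT, frames=[1,3]
Step 14: ref 2 → FAULT (evict 1), frames=[2,3]
Step 15: ref 1 → FAULT (evict 3), frames=[2,1]
Total faults: 12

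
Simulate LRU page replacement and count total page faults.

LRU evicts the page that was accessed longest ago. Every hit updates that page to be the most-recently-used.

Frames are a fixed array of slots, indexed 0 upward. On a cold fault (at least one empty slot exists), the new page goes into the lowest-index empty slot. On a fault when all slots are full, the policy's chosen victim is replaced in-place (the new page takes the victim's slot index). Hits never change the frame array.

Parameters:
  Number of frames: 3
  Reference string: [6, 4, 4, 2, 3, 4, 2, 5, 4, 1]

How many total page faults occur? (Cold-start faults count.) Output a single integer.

Step 0: ref 6 → FAULT, frames=[6,-,-]
Step 1: ref 4 → FAULT, frames=[6,4,-]
Step 2: ref 4 → HIT, frames=[6,4,-]
Step 3: ref 2 → FAULT, frames=[6,4,2]
Step 4: ref 3 → FAULT (evict 6), frames=[3,4,2]
Step 5: ref 4 → HIT, frames=[3,4,2]
Step 6: ref 2 → HIT, frames=[3,4,2]
Step 7: ref 5 → FAULT (evict 3), frames=[5,4,2]
Step 8: ref 4 → HIT, frames=[5,4,2]
Step 9: ref 1 → FAULT (evict 2), frames=[5,4,1]
Total faults: 6

Answer: 6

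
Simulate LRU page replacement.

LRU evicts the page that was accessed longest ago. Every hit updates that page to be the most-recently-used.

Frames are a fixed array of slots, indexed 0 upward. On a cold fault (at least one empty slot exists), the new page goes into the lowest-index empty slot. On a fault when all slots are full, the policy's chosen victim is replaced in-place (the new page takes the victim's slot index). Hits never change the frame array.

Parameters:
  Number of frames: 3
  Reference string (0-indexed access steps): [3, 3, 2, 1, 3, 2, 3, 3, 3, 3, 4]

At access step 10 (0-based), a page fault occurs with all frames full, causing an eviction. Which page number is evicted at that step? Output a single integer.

Answer: 1

Derivation:
Step 0: ref 3 -> FAULT, frames=[3,-,-]
Step 1: ref 3 -> HIT, frames=[3,-,-]
Step 2: ref 2 -> FAULT, frames=[3,2,-]
Step 3: ref 1 -> FAULT, frames=[3,2,1]
Step 4: ref 3 -> HIT, frames=[3,2,1]
Step 5: ref 2 -> HIT, frames=[3,2,1]
Step 6: ref 3 -> HIT, frames=[3,2,1]
Step 7: ref 3 -> HIT, frames=[3,2,1]
Step 8: ref 3 -> HIT, frames=[3,2,1]
Step 9: ref 3 -> HIT, frames=[3,2,1]
Step 10: ref 4 -> FAULT, evict 1, frames=[3,2,4]
At step 10: evicted page 1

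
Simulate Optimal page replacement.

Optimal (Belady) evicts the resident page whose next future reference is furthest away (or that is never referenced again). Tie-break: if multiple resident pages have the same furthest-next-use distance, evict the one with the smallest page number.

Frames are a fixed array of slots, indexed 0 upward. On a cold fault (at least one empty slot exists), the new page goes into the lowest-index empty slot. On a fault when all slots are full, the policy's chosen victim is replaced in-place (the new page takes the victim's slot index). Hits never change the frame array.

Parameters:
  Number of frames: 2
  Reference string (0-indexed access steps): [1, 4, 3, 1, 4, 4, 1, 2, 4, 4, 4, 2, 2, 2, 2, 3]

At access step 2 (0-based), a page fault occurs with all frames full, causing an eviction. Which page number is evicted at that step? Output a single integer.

Answer: 4

Derivation:
Step 0: ref 1 -> FAULT, frames=[1,-]
Step 1: ref 4 -> FAULT, frames=[1,4]
Step 2: ref 3 -> FAULT, evict 4, frames=[1,3]
At step 2: evicted page 4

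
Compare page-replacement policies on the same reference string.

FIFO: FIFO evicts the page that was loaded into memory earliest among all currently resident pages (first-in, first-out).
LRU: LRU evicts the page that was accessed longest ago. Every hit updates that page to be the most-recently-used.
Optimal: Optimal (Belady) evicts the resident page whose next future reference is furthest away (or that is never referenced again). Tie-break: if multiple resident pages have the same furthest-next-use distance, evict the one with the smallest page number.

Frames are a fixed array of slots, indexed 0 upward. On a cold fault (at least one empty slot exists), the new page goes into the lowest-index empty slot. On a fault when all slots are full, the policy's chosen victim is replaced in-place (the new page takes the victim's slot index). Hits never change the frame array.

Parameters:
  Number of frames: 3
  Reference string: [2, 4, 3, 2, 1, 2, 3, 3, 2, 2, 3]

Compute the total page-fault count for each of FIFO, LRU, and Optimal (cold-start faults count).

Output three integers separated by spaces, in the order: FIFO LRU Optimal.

--- FIFO ---
  step 0: ref 2 -> FAULT, frames=[2,-,-] (faults so far: 1)
  step 1: ref 4 -> FAULT, frames=[2,4,-] (faults so far: 2)
  step 2: ref 3 -> FAULT, frames=[2,4,3] (faults so far: 3)
  step 3: ref 2 -> HIT, frames=[2,4,3] (faults so far: 3)
  step 4: ref 1 -> FAULT, evict 2, frames=[1,4,3] (faults so far: 4)
  step 5: ref 2 -> FAULT, evict 4, frames=[1,2,3] (faults so far: 5)
  step 6: ref 3 -> HIT, frames=[1,2,3] (faults so far: 5)
  step 7: ref 3 -> HIT, frames=[1,2,3] (faults so far: 5)
  step 8: ref 2 -> HIT, frames=[1,2,3] (faults so far: 5)
  step 9: ref 2 -> HIT, frames=[1,2,3] (faults so far: 5)
  step 10: ref 3 -> HIT, frames=[1,2,3] (faults so far: 5)
  FIFO total faults: 5
--- LRU ---
  step 0: ref 2 -> FAULT, frames=[2,-,-] (faults so far: 1)
  step 1: ref 4 -> FAULT, frames=[2,4,-] (faults so far: 2)
  step 2: ref 3 -> FAULT, frames=[2,4,3] (faults so far: 3)
  step 3: ref 2 -> HIT, frames=[2,4,3] (faults so far: 3)
  step 4: ref 1 -> FAULT, evict 4, frames=[2,1,3] (faults so far: 4)
  step 5: ref 2 -> HIT, frames=[2,1,3] (faults so far: 4)
  step 6: ref 3 -> HIT, frames=[2,1,3] (faults so far: 4)
  step 7: ref 3 -> HIT, frames=[2,1,3] (faults so far: 4)
  step 8: ref 2 -> HIT, frames=[2,1,3] (faults so far: 4)
  step 9: ref 2 -> HIT, frames=[2,1,3] (faults so far: 4)
  step 10: ref 3 -> HIT, frames=[2,1,3] (faults so far: 4)
  LRU total faults: 4
--- Optimal ---
  step 0: ref 2 -> FAULT, frames=[2,-,-] (faults so far: 1)
  step 1: ref 4 -> FAULT, frames=[2,4,-] (faults so far: 2)
  step 2: ref 3 -> FAULT, frames=[2,4,3] (faults so far: 3)
  step 3: ref 2 -> HIT, frames=[2,4,3] (faults so far: 3)
  step 4: ref 1 -> FAULT, evict 4, frames=[2,1,3] (faults so far: 4)
  step 5: ref 2 -> HIT, frames=[2,1,3] (faults so far: 4)
  step 6: ref 3 -> HIT, frames=[2,1,3] (faults so far: 4)
  step 7: ref 3 -> HIT, frames=[2,1,3] (faults so far: 4)
  step 8: ref 2 -> HIT, frames=[2,1,3] (faults so far: 4)
  step 9: ref 2 -> HIT, frames=[2,1,3] (faults so far: 4)
  step 10: ref 3 -> HIT, frames=[2,1,3] (faults so far: 4)
  Optimal total faults: 4

Answer: 5 4 4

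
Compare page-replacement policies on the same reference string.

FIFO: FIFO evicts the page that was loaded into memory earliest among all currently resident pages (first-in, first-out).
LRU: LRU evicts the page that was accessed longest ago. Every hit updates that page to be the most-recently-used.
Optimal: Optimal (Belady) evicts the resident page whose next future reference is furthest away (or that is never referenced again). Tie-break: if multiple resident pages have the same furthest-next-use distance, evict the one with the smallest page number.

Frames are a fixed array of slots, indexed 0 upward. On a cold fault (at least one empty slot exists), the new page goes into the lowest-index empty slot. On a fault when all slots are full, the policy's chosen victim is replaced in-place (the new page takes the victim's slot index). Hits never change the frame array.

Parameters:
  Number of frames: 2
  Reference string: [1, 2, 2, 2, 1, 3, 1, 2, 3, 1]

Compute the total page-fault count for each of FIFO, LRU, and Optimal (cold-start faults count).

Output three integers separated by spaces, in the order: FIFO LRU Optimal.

Answer: 7 6 5

Derivation:
--- FIFO ---
  step 0: ref 1 -> FAULT, frames=[1,-] (faults so far: 1)
  step 1: ref 2 -> FAULT, frames=[1,2] (faults so far: 2)
  step 2: ref 2 -> HIT, frames=[1,2] (faults so far: 2)
  step 3: ref 2 -> HIT, frames=[1,2] (faults so far: 2)
  step 4: ref 1 -> HIT, frames=[1,2] (faults so far: 2)
  step 5: ref 3 -> FAULT, evict 1, frames=[3,2] (faults so far: 3)
  step 6: ref 1 -> FAULT, evict 2, frames=[3,1] (faults so far: 4)
  step 7: ref 2 -> FAULT, evict 3, frames=[2,1] (faults so far: 5)
  step 8: ref 3 -> FAULT, evict 1, frames=[2,3] (faults so far: 6)
  step 9: ref 1 -> FAULT, evict 2, frames=[1,3] (faults so far: 7)
  FIFO total faults: 7
--- LRU ---
  step 0: ref 1 -> FAULT, frames=[1,-] (faults so far: 1)
  step 1: ref 2 -> FAULT, frames=[1,2] (faults so far: 2)
  step 2: ref 2 -> HIT, frames=[1,2] (faults so far: 2)
  step 3: ref 2 -> HIT, frames=[1,2] (faults so far: 2)
  step 4: ref 1 -> HIT, frames=[1,2] (faults so far: 2)
  step 5: ref 3 -> FAULT, evict 2, frames=[1,3] (faults so far: 3)
  step 6: ref 1 -> HIT, frames=[1,3] (faults so far: 3)
  step 7: ref 2 -> FAULT, evict 3, frames=[1,2] (faults so far: 4)
  step 8: ref 3 -> FAULT, evict 1, frames=[3,2] (faults so far: 5)
  step 9: ref 1 -> FAULT, evict 2, frames=[3,1] (faults so far: 6)
  LRU total faults: 6
--- Optimal ---
  step 0: ref 1 -> FAULT, frames=[1,-] (faults so far: 1)
  step 1: ref 2 -> FAULT, frames=[1,2] (faults so far: 2)
  step 2: ref 2 -> HIT, frames=[1,2] (faults so far: 2)
  step 3: ref 2 -> HIT, frames=[1,2] (faults so far: 2)
  step 4: ref 1 -> HIT, frames=[1,2] (faults so far: 2)
  step 5: ref 3 -> FAULT, evict 2, frames=[1,3] (faults so far: 3)
  step 6: ref 1 -> HIT, frames=[1,3] (faults so far: 3)
  step 7: ref 2 -> FAULT, evict 1, frames=[2,3] (faults so far: 4)
  step 8: ref 3 -> HIT, frames=[2,3] (faults so far: 4)
  step 9: ref 1 -> FAULT, evict 2, frames=[1,3] (faults so far: 5)
  Optimal total faults: 5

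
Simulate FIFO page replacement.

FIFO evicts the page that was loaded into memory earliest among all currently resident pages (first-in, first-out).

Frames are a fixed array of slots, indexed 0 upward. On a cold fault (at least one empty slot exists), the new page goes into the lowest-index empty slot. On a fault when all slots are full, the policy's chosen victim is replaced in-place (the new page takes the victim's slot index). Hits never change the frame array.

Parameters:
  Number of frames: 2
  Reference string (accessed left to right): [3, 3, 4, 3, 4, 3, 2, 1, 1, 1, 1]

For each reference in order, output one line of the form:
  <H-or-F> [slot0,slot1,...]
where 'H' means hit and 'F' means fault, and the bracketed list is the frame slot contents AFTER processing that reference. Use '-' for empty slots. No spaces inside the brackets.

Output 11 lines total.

F [3,-]
H [3,-]
F [3,4]
H [3,4]
H [3,4]
H [3,4]
F [2,4]
F [2,1]
H [2,1]
H [2,1]
H [2,1]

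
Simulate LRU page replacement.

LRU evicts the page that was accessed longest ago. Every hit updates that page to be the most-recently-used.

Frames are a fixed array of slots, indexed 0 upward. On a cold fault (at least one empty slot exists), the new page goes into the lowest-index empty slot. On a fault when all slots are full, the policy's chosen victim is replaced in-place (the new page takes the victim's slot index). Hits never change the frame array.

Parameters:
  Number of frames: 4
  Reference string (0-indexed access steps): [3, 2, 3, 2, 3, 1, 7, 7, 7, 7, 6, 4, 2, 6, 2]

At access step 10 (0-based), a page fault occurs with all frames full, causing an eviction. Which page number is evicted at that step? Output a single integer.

Answer: 2

Derivation:
Step 0: ref 3 -> FAULT, frames=[3,-,-,-]
Step 1: ref 2 -> FAULT, frames=[3,2,-,-]
Step 2: ref 3 -> HIT, frames=[3,2,-,-]
Step 3: ref 2 -> HIT, frames=[3,2,-,-]
Step 4: ref 3 -> HIT, frames=[3,2,-,-]
Step 5: ref 1 -> FAULT, frames=[3,2,1,-]
Step 6: ref 7 -> FAULT, frames=[3,2,1,7]
Step 7: ref 7 -> HIT, frames=[3,2,1,7]
Step 8: ref 7 -> HIT, frames=[3,2,1,7]
Step 9: ref 7 -> HIT, frames=[3,2,1,7]
Step 10: ref 6 -> FAULT, evict 2, frames=[3,6,1,7]
At step 10: evicted page 2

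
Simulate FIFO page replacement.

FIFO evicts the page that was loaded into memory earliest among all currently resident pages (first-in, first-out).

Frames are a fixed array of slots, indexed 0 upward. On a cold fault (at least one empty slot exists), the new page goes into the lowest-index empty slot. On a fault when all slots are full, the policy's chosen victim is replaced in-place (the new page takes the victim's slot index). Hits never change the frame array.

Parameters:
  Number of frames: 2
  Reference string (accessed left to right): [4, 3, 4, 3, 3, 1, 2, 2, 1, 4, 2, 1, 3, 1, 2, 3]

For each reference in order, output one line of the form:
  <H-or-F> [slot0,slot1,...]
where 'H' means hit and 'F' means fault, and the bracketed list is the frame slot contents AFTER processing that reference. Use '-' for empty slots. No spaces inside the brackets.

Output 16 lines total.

F [4,-]
F [4,3]
H [4,3]
H [4,3]
H [4,3]
F [1,3]
F [1,2]
H [1,2]
H [1,2]
F [4,2]
H [4,2]
F [4,1]
F [3,1]
H [3,1]
F [3,2]
H [3,2]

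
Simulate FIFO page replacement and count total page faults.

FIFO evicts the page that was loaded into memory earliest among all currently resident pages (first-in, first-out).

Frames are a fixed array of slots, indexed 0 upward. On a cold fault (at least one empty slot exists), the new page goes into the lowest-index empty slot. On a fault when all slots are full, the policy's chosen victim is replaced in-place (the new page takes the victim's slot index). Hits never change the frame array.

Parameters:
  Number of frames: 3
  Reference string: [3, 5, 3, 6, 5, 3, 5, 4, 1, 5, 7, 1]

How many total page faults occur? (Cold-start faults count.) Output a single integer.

Step 0: ref 3 → FAULT, frames=[3,-,-]
Step 1: ref 5 → FAULT, frames=[3,5,-]
Step 2: ref 3 → HIT, frames=[3,5,-]
Step 3: ref 6 → FAULT, frames=[3,5,6]
Step 4: ref 5 → HIT, frames=[3,5,6]
Step 5: ref 3 → HIT, frames=[3,5,6]
Step 6: ref 5 → HIT, frames=[3,5,6]
Step 7: ref 4 → FAULT (evict 3), frames=[4,5,6]
Step 8: ref 1 → FAULT (evict 5), frames=[4,1,6]
Step 9: ref 5 → FAULT (evict 6), frames=[4,1,5]
Step 10: ref 7 → FAULT (evict 4), frames=[7,1,5]
Step 11: ref 1 → HIT, frames=[7,1,5]
Total faults: 7

Answer: 7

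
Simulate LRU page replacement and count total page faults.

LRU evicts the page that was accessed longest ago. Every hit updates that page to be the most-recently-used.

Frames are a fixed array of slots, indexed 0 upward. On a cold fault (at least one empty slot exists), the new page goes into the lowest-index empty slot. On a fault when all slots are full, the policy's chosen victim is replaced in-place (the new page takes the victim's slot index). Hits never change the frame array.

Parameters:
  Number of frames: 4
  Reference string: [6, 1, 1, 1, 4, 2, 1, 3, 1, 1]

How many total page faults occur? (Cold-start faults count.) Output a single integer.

Step 0: ref 6 → FAULT, frames=[6,-,-,-]
Step 1: ref 1 → FAULT, frames=[6,1,-,-]
Step 2: ref 1 → HIT, frames=[6,1,-,-]
Step 3: ref 1 → HIT, frames=[6,1,-,-]
Step 4: ref 4 → FAULT, frames=[6,1,4,-]
Step 5: ref 2 → FAULT, frames=[6,1,4,2]
Step 6: ref 1 → HIT, frames=[6,1,4,2]
Step 7: ref 3 → FAULT (evict 6), frames=[3,1,4,2]
Step 8: ref 1 → HIT, frames=[3,1,4,2]
Step 9: ref 1 → HIT, frames=[3,1,4,2]
Total faults: 5

Answer: 5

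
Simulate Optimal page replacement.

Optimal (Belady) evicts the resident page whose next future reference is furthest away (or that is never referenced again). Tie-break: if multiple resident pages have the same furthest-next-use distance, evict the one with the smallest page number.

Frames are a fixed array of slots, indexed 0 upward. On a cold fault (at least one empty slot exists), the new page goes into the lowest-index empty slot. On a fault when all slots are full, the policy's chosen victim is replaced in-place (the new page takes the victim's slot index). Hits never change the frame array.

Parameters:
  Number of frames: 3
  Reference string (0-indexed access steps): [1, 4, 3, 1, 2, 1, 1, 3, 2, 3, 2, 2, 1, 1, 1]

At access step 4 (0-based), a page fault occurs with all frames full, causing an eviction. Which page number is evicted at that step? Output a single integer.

Step 0: ref 1 -> FAULT, frames=[1,-,-]
Step 1: ref 4 -> FAULT, frames=[1,4,-]
Step 2: ref 3 -> FAULT, frames=[1,4,3]
Step 3: ref 1 -> HIT, frames=[1,4,3]
Step 4: ref 2 -> FAULT, evict 4, frames=[1,2,3]
At step 4: evicted page 4

Answer: 4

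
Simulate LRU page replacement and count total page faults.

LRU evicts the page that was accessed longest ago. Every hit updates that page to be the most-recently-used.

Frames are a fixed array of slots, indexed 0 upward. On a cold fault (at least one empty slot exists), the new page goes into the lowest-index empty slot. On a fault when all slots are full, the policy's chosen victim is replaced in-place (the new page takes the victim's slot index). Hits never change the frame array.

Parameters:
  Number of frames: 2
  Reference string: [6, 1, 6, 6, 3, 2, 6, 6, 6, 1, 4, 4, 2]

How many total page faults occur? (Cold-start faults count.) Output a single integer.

Step 0: ref 6 → FAULT, frames=[6,-]
Step 1: ref 1 → FAULT, frames=[6,1]
Step 2: ref 6 → HIT, frames=[6,1]
Step 3: ref 6 → HIT, frames=[6,1]
Step 4: ref 3 → FAULT (evict 1), frames=[6,3]
Step 5: ref 2 → FAULT (evict 6), frames=[2,3]
Step 6: ref 6 → FAULT (evict 3), frames=[2,6]
Step 7: ref 6 → HIT, frames=[2,6]
Step 8: ref 6 → HIT, frames=[2,6]
Step 9: ref 1 → FAULT (evict 2), frames=[1,6]
Step 10: ref 4 → FAULT (evict 6), frames=[1,4]
Step 11: ref 4 → HIT, frames=[1,4]
Step 12: ref 2 → FAULT (evict 1), frames=[2,4]
Total faults: 8

Answer: 8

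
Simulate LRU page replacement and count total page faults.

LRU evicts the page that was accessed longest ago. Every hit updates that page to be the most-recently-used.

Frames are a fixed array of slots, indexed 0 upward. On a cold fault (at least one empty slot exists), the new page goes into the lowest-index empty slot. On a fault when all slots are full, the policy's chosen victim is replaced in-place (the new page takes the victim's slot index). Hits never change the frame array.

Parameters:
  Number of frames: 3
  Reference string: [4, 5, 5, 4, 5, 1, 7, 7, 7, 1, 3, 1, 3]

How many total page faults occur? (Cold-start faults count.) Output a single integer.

Answer: 5

Derivation:
Step 0: ref 4 → FAULT, frames=[4,-,-]
Step 1: ref 5 → FAULT, frames=[4,5,-]
Step 2: ref 5 → HIT, frames=[4,5,-]
Step 3: ref 4 → HIT, frames=[4,5,-]
Step 4: ref 5 → HIT, frames=[4,5,-]
Step 5: ref 1 → FAULT, frames=[4,5,1]
Step 6: ref 7 → FAULT (evict 4), frames=[7,5,1]
Step 7: ref 7 → HIT, frames=[7,5,1]
Step 8: ref 7 → HIT, frames=[7,5,1]
Step 9: ref 1 → HIT, frames=[7,5,1]
Step 10: ref 3 → FAULT (evict 5), frames=[7,3,1]
Step 11: ref 1 → HIT, frames=[7,3,1]
Step 12: ref 3 → HIT, frames=[7,3,1]
Total faults: 5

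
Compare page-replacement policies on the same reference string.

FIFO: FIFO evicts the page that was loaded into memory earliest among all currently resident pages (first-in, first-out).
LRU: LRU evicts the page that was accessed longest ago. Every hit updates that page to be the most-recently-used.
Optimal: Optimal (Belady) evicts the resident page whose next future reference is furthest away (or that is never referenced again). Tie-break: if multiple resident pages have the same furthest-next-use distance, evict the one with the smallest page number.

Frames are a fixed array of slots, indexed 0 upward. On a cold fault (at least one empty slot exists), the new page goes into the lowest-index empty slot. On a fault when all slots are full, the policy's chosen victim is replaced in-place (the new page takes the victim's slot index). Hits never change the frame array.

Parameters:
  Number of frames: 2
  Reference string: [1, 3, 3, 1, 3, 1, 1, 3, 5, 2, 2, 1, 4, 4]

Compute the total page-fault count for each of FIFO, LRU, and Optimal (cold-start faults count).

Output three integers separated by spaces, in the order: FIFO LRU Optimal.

Answer: 6 6 5

Derivation:
--- FIFO ---
  step 0: ref 1 -> FAULT, frames=[1,-] (faults so far: 1)
  step 1: ref 3 -> FAULT, frames=[1,3] (faults so far: 2)
  step 2: ref 3 -> HIT, frames=[1,3] (faults so far: 2)
  step 3: ref 1 -> HIT, frames=[1,3] (faults so far: 2)
  step 4: ref 3 -> HIT, frames=[1,3] (faults so far: 2)
  step 5: ref 1 -> HIT, frames=[1,3] (faults so far: 2)
  step 6: ref 1 -> HIT, frames=[1,3] (faults so far: 2)
  step 7: ref 3 -> HIT, frames=[1,3] (faults so far: 2)
  step 8: ref 5 -> FAULT, evict 1, frames=[5,3] (faults so far: 3)
  step 9: ref 2 -> FAULT, evict 3, frames=[5,2] (faults so far: 4)
  step 10: ref 2 -> HIT, frames=[5,2] (faults so far: 4)
  step 11: ref 1 -> FAULT, evict 5, frames=[1,2] (faults so far: 5)
  step 12: ref 4 -> FAULT, evict 2, frames=[1,4] (faults so far: 6)
  step 13: ref 4 -> HIT, frames=[1,4] (faults so far: 6)
  FIFO total faults: 6
--- LRU ---
  step 0: ref 1 -> FAULT, frames=[1,-] (faults so far: 1)
  step 1: ref 3 -> FAULT, frames=[1,3] (faults so far: 2)
  step 2: ref 3 -> HIT, frames=[1,3] (faults so far: 2)
  step 3: ref 1 -> HIT, frames=[1,3] (faults so far: 2)
  step 4: ref 3 -> HIT, frames=[1,3] (faults so far: 2)
  step 5: ref 1 -> HIT, frames=[1,3] (faults so far: 2)
  step 6: ref 1 -> HIT, frames=[1,3] (faults so far: 2)
  step 7: ref 3 -> HIT, frames=[1,3] (faults so far: 2)
  step 8: ref 5 -> FAULT, evict 1, frames=[5,3] (faults so far: 3)
  step 9: ref 2 -> FAULT, evict 3, frames=[5,2] (faults so far: 4)
  step 10: ref 2 -> HIT, frames=[5,2] (faults so far: 4)
  step 11: ref 1 -> FAULT, evict 5, frames=[1,2] (faults so far: 5)
  step 12: ref 4 -> FAULT, evict 2, frames=[1,4] (faults so far: 6)
  step 13: ref 4 -> HIT, frames=[1,4] (faults so far: 6)
  LRU total faults: 6
--- Optimal ---
  step 0: ref 1 -> FAULT, frames=[1,-] (faults so far: 1)
  step 1: ref 3 -> FAULT, frames=[1,3] (faults so far: 2)
  step 2: ref 3 -> HIT, frames=[1,3] (faults so far: 2)
  step 3: ref 1 -> HIT, frames=[1,3] (faults so far: 2)
  step 4: ref 3 -> HIT, frames=[1,3] (faults so far: 2)
  step 5: ref 1 -> HIT, frames=[1,3] (faults so far: 2)
  step 6: ref 1 -> HIT, frames=[1,3] (faults so far: 2)
  step 7: ref 3 -> HIT, frames=[1,3] (faults so far: 2)
  step 8: ref 5 -> FAULT, evict 3, frames=[1,5] (faults so far: 3)
  step 9: ref 2 -> FAULT, evict 5, frames=[1,2] (faults so far: 4)
  step 10: ref 2 -> HIT, frames=[1,2] (faults so far: 4)
  step 11: ref 1 -> HIT, frames=[1,2] (faults so far: 4)
  step 12: ref 4 -> FAULT, evict 1, frames=[4,2] (faults so far: 5)
  step 13: ref 4 -> HIT, frames=[4,2] (faults so far: 5)
  Optimal total faults: 5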